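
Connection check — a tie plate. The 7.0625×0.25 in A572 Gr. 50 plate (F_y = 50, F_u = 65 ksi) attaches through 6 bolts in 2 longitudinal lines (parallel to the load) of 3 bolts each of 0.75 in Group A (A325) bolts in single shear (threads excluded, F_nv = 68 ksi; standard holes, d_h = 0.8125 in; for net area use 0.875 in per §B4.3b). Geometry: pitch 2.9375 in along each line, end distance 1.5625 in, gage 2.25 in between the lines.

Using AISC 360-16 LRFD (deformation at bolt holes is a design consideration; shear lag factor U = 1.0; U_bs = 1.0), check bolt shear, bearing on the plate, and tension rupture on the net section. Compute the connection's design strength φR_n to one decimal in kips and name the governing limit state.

Bolt shear: A_b = π(0.75)²/4 = 0.44179 in². φR_n = 0.75 × 68 × 0.44179 × 6 × 1 = 135.2 kips.
Bearing (0.25 in plate, F_u = 65 ksi): end bolts L_c = 1.5625 − 0.8125/2 = 1.15625, R_n = min(1.2×1.15625×0.25×65, 2.4×0.75×0.25×65) = 22.547 kips/bolt; interior L_c = 2.9375 − 0.8125 = 2.125, R_n = 29.25 kips/bolt. φR_n = 0.75 × (2×22.547 + 4×29.25) = 121.6 kips.
Tension rupture (net): A_n = (7.0625 − 2×0.875)×0.25 = 1.3281 in² (U = 1.0, A_e = A_n). φR_n = 0.75 × 65 × 1.3281 = 64.7 kips.
Governing: min(135.2, 121.6, 64.7) = 64.7 kips → net-section rupture.

64.7 kips (net-section rupture governs)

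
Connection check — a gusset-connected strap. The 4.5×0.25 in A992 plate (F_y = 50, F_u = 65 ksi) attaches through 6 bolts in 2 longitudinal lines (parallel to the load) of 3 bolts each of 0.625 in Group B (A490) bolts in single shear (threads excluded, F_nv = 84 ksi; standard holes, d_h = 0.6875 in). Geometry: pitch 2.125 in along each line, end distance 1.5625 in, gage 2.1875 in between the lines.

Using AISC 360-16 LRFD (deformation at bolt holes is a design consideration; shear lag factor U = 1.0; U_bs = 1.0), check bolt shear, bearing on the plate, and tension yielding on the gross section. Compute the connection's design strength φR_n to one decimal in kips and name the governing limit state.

50.6 kips (gross-section yield governs)

Bolt shear: A_b = π(0.625)²/4 = 0.3068 in². φR_n = 0.75 × 84 × 0.3068 × 6 × 1 = 116.0 kips.
Bearing (0.25 in plate, F_u = 65 ksi): end bolts L_c = 1.5625 − 0.6875/2 = 1.21875, R_n = min(1.2×1.21875×0.25×65, 2.4×0.625×0.25×65) = 23.766 kips/bolt; interior L_c = 2.125 − 0.6875 = 1.4375, R_n = 24.375 kips/bolt. φR_n = 0.75 × (2×23.766 + 4×24.375) = 108.8 kips.
Tension yield (gross): A_g = 4.5×0.25 = 1.125 in². φR_n = 0.90 × 50 × 1.125 = 50.6 kips.
Governing: min(116.0, 108.8, 50.6) = 50.6 kips → gross-section yield.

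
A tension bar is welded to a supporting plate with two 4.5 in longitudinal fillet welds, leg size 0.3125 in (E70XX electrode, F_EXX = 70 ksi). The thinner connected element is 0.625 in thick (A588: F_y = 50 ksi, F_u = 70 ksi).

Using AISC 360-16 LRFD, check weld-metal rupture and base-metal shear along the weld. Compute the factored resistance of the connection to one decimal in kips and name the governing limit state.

62.6 kips (weld metal governs)

Weld metal: throat = 0.707×0.3125 = 0.22094 in, L = 2×4.5 = 9 in. φR_n = 0.75 × 0.6 × 70 × 0.22094 × 9 = 62.6 kips.
Base metal shear (0.625 in plate): yield φR_n = 1.0×0.6×50×0.625×9 = 168.8 kips; rupture φR_n = 0.75×0.6×70×0.625×9 = 177.2 kips; take 168.8 kips (yield).
Governing: min(62.6, 168.8) = 62.6 kips → weld metal.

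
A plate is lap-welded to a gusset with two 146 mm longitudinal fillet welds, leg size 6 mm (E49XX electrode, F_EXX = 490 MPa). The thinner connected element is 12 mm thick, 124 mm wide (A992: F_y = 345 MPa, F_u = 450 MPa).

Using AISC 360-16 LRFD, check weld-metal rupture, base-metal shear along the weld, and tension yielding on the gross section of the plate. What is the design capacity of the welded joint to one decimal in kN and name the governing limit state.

273.1 kN (weld metal governs)

Weld metal: throat = 0.707×6 = 4.242 mm, L = 2×146 = 292 mm. φR_n = 0.75 × 0.6 × 490 × 4.242 × 292 = 273.1 kN.
Base metal shear (12 mm plate): yield φR_n = 1.0×0.6×345×12×292 = 725.3 kN; rupture φR_n = 0.75×0.6×450×12×292 = 709.6 kN; take 709.6 kN (rupture).
Tension yield (gross): A_g = 124×12 = 1488 mm². φR_n = 0.90 × 345 × 1488 = 462.0 kN.
Governing: min(273.1, 709.6, 462.0) = 273.1 kN → weld metal.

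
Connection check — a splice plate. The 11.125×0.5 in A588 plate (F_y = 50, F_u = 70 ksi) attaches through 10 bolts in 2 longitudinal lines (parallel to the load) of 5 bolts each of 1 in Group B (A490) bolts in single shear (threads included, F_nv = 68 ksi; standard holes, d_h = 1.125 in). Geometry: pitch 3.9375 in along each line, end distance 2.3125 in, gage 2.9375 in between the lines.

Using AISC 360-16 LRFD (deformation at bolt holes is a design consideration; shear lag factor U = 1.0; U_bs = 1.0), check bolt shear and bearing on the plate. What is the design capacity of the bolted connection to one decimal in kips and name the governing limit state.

Bolt shear: A_b = π(1)²/4 = 0.7854 in². φR_n = 0.75 × 68 × 0.7854 × 10 × 1 = 400.6 kips.
Bearing (0.5 in plate, F_u = 70 ksi): end bolts L_c = 2.3125 − 1.125/2 = 1.75, R_n = min(1.2×1.75×0.5×70, 2.4×1×0.5×70) = 73.5 kips/bolt; interior L_c = 3.9375 − 1.125 = 2.8125, R_n = 84 kips/bolt. φR_n = 0.75 × (2×73.5 + 8×84) = 614.3 kips.
Governing: min(400.6, 614.3) = 400.6 kips → bolt shear.

400.6 kips (bolt shear governs)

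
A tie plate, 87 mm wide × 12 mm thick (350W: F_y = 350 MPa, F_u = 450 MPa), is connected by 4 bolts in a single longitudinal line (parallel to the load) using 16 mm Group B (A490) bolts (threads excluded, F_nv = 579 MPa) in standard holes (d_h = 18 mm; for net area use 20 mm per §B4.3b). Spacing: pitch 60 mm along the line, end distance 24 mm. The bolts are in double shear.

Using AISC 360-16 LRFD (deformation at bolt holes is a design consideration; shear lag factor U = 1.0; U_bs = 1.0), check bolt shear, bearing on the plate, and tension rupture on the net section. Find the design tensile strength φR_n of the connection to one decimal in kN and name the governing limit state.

271.4 kN (net-section rupture governs)

Bolt shear: A_b = π(16)²/4 = 201.06 mm². φR_n = 0.75 × 579 × 201.06 × 4 × 2 = 698.5 kN.
Bearing (12 mm plate, F_u = 450 MPa): end bolts L_c = 24 − 18/2 = 15, R_n = min(1.2×15×12×450, 2.4×16×12×450) = 97.2 kN/bolt; interior L_c = 60 − 18 = 42, R_n = 207.36 kN/bolt. φR_n = 0.75 × (1×97.2 + 3×207.36) = 539.5 kN.
Tension rupture (net): A_n = (87 − 1×20)×12 = 804 mm² (U = 1.0, A_e = A_n). φR_n = 0.75 × 450 × 804 = 271.4 kN.
Governing: min(698.5, 539.5, 271.4) = 271.4 kN → net-section rupture.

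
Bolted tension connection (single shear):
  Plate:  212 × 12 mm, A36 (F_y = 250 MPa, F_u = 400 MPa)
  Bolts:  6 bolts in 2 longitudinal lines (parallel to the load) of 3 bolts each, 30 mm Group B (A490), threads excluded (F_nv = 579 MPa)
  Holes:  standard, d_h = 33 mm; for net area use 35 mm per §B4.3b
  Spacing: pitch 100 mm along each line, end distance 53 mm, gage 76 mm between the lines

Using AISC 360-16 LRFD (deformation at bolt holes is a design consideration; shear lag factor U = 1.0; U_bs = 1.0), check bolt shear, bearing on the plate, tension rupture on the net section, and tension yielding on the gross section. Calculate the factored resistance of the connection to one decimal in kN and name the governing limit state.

Bolt shear: A_b = π(30)²/4 = 706.86 mm². φR_n = 0.75 × 579 × 706.86 × 6 × 1 = 1841.7 kN.
Bearing (12 mm plate, F_u = 400 MPa): end bolts L_c = 53 − 33/2 = 36.5, R_n = min(1.2×36.5×12×400, 2.4×30×12×400) = 210.24 kN/bolt; interior L_c = 100 − 33 = 67, R_n = 345.6 kN/bolt. φR_n = 0.75 × (2×210.24 + 4×345.6) = 1352.2 kN.
Tension rupture (net): A_n = (212 − 2×35)×12 = 1704 mm² (U = 1.0, A_e = A_n). φR_n = 0.75 × 400 × 1704 = 511.2 kN.
Tension yield (gross): A_g = 212×12 = 2544 mm². φR_n = 0.90 × 250 × 2544 = 572.4 kN.
Governing: min(1841.7, 1352.2, 511.2, 572.4) = 511.2 kN → net-section rupture.

511.2 kN (net-section rupture governs)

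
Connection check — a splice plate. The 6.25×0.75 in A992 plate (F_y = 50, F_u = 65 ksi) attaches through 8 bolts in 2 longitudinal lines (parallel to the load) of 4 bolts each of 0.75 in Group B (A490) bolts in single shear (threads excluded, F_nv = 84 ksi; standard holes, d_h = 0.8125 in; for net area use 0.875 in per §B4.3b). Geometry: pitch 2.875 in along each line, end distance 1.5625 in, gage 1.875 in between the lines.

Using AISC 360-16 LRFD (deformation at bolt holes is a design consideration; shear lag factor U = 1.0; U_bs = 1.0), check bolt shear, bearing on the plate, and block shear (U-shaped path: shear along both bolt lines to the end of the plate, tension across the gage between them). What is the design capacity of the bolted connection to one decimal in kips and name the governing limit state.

Bolt shear: A_b = π(0.75)²/4 = 0.44179 in². φR_n = 0.75 × 84 × 0.44179 × 8 × 1 = 222.7 kips.
Bearing (0.75 in plate, F_u = 65 ksi): end bolts L_c = 1.5625 − 0.8125/2 = 1.15625, R_n = min(1.2×1.15625×0.75×65, 2.4×0.75×0.75×65) = 67.641 kips/bolt; interior L_c = 2.875 − 0.8125 = 2.0625, R_n = 87.75 kips/bolt. φR_n = 0.75 × (2×67.641 + 6×87.75) = 496.3 kips.
Block shear: shear path 2×[1.5625+3×2.875] = 2×10.1875 in, A_gv = 15.281, A_nv = 2×(10.1875 − 3.5×0.875)×0.75 = 10.688 in²; tension across gage: (1.875 − 1×0.875)×0.75 = 0.75 in². R_n = min(0.6×65×10.688, 0.6×50×15.281) + 1.0×65×0.75 = min(416.83, 458.43) + 48.75 = 465.58 kips. φR_n = 0.75 × 465.58 = 349.2 kips.
Governing: min(222.7, 496.3, 349.2) = 222.7 kips → bolt shear.

222.7 kips (bolt shear governs)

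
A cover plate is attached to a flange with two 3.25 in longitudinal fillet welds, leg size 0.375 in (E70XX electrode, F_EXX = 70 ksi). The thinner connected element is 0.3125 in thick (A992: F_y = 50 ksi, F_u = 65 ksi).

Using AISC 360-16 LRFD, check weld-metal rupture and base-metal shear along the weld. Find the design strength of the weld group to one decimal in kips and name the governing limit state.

Weld metal: throat = 0.707×0.375 = 0.26513 in, L = 2×3.25 = 6.5 in. φR_n = 0.75 × 0.6 × 70 × 0.26513 × 6.5 = 54.3 kips.
Base metal shear (0.3125 in plate): yield φR_n = 1.0×0.6×50×0.3125×6.5 = 60.9 kips; rupture φR_n = 0.75×0.6×65×0.3125×6.5 = 59.4 kips; take 59.4 kips (rupture).
Governing: min(54.3, 59.4) = 54.3 kips → weld metal.

54.3 kips (weld metal governs)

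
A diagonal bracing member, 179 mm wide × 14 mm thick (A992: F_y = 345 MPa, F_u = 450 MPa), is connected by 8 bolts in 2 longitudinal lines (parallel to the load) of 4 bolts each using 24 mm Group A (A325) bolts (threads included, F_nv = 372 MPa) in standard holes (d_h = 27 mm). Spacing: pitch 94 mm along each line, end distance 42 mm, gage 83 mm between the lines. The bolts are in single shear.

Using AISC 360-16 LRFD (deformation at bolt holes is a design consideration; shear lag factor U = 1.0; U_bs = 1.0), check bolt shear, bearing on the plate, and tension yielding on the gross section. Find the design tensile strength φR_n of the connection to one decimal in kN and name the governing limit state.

778.1 kN (gross-section yield governs)

Bolt shear: A_b = π(24)²/4 = 452.39 mm². φR_n = 0.75 × 372 × 452.39 × 8 × 1 = 1009.7 kN.
Bearing (14 mm plate, F_u = 450 MPa): end bolts L_c = 42 − 27/2 = 28.5, R_n = min(1.2×28.5×14×450, 2.4×24×14×450) = 215.46 kN/bolt; interior L_c = 94 − 27 = 67, R_n = 362.88 kN/bolt. φR_n = 0.75 × (2×215.46 + 6×362.88) = 1956.2 kN.
Tension yield (gross): A_g = 179×14 = 2506 mm². φR_n = 0.90 × 345 × 2506 = 778.1 kN.
Governing: min(1009.7, 1956.2, 778.1) = 778.1 kN → gross-section yield.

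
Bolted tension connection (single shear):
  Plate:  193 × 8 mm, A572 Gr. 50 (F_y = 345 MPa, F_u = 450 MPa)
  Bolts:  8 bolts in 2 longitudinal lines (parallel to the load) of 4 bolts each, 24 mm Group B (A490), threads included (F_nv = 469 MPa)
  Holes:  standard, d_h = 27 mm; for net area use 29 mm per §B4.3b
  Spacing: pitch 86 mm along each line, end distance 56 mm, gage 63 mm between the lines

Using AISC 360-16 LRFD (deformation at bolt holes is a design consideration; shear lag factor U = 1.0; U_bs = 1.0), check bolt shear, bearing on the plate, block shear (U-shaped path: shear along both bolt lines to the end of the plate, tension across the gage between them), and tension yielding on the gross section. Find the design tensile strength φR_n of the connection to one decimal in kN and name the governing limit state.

Bolt shear: A_b = π(24)²/4 = 452.39 mm². φR_n = 0.75 × 469 × 452.39 × 8 × 1 = 1273.0 kN.
Bearing (8 mm plate, F_u = 450 MPa): end bolts L_c = 56 − 27/2 = 42.5, R_n = min(1.2×42.5×8×450, 2.4×24×8×450) = 183.6 kN/bolt; interior L_c = 86 − 27 = 59, R_n = 207.36 kN/bolt. φR_n = 0.75 × (2×183.6 + 6×207.36) = 1208.5 kN.
Block shear: shear path 2×[56+3×86] = 2×314 mm, A_gv = 5024, A_nv = 2×(314 − 3.5×29)×8 = 3400 mm²; tension across gage: (63 − 1×29)×8 = 272 mm². R_n = min(0.6×450×3400, 0.6×345×5024) + 1.0×450×272 = min(918, 1040) + 122.4 = 1040.4 kN. φR_n = 0.75 × 1040.4 = 780.3 kN.
Tension yield (gross): A_g = 193×8 = 1544 mm². φR_n = 0.90 × 345 × 1544 = 479.4 kN.
Governing: min(1273.0, 1208.5, 780.3, 479.4) = 479.4 kN → gross-section yield.

479.4 kN (gross-section yield governs)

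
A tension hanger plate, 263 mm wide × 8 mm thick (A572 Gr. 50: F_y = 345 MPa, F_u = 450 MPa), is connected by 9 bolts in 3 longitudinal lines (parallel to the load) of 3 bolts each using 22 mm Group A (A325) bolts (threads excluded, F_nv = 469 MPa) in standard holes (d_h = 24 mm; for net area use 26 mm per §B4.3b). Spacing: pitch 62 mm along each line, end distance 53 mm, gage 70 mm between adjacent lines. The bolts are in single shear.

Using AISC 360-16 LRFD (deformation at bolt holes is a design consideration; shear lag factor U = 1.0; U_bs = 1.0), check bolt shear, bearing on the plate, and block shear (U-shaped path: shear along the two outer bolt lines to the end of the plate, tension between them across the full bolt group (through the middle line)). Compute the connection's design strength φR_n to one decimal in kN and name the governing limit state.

600.5 kN (block shear governs)

Bolt shear: A_b = π(22)²/4 = 380.13 mm². φR_n = 0.75 × 469 × 380.13 × 9 × 1 = 1203.4 kN.
Bearing (8 mm plate, F_u = 450 MPa): end bolts L_c = 53 − 24/2 = 41, R_n = min(1.2×41×8×450, 2.4×22×8×450) = 177.12 kN/bolt; interior L_c = 62 − 24 = 38, R_n = 164.16 kN/bolt. φR_n = 0.75 × (3×177.12 + 6×164.16) = 1137.2 kN.
Block shear: shear path 2×[53+2×62] = 2×177 mm, A_gv = 2832, A_nv = 2×(177 − 2.5×26)×8 = 1792 mm²; tension across gage: (140 − 2×26)×8 = 704 mm². R_n = min(0.6×450×1792, 0.6×345×2832) + 1.0×450×704 = min(483.84, 586.22) + 316.8 = 800.64 kN. φR_n = 0.75 × 800.64 = 600.5 kN.
Governing: min(1203.4, 1137.2, 600.5) = 600.5 kN → block shear.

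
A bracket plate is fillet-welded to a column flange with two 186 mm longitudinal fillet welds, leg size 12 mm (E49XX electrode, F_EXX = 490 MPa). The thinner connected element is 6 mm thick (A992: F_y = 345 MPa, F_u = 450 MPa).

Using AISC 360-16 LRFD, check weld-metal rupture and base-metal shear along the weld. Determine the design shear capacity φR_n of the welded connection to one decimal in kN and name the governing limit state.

Weld metal: throat = 0.707×12 = 8.484 mm, L = 2×186 = 372 mm. φR_n = 0.75 × 0.6 × 490 × 8.484 × 372 = 695.9 kN.
Base metal shear (6 mm plate): yield φR_n = 1.0×0.6×345×6×372 = 462.0 kN; rupture φR_n = 0.75×0.6×450×6×372 = 452.0 kN; take 452.0 kN (rupture).
Governing: min(695.9, 452.0) = 452.0 kN → base-metal shear.

452.0 kN (base-metal shear governs)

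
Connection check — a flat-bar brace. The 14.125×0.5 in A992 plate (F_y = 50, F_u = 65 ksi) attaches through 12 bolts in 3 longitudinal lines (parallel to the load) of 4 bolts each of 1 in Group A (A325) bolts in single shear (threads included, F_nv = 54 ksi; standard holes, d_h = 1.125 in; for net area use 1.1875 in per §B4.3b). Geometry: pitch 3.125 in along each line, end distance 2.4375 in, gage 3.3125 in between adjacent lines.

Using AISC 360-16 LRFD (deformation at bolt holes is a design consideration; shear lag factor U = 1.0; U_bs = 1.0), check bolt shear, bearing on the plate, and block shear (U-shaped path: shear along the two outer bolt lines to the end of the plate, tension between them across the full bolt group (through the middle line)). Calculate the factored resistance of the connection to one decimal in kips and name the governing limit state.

327.5 kips (block shear governs)

Bolt shear: A_b = π(1)²/4 = 0.7854 in². φR_n = 0.75 × 54 × 0.7854 × 12 × 1 = 381.7 kips.
Bearing (0.5 in plate, F_u = 65 ksi): end bolts L_c = 2.4375 − 1.125/2 = 1.875, R_n = min(1.2×1.875×0.5×65, 2.4×1×0.5×65) = 73.125 kips/bolt; interior L_c = 3.125 − 1.125 = 2, R_n = 78 kips/bolt. φR_n = 0.75 × (3×73.125 + 9×78) = 691.0 kips.
Block shear: shear path 2×[2.4375+3×3.125] = 2×11.8125 in, A_gv = 11.813, A_nv = 2×(11.8125 − 3.5×1.1875)×0.5 = 7.6563 in²; tension across gage: (6.625 − 2×1.1875)×0.5 = 2.125 in². R_n = min(0.6×65×7.6563, 0.6×50×11.813) + 1.0×65×2.125 = min(298.6, 354.39) + 138.13 = 436.73 kips. φR_n = 0.75 × 436.73 = 327.5 kips.
Governing: min(381.7, 691.0, 327.5) = 327.5 kips → block shear.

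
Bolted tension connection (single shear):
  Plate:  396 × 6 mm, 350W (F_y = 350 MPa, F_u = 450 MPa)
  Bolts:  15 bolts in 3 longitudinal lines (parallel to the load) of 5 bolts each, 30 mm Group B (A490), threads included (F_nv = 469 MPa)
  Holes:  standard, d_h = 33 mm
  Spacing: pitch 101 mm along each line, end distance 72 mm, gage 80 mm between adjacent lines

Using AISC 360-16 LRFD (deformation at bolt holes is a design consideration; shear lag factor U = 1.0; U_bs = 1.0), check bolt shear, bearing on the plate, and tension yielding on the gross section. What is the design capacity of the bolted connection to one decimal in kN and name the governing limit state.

Bolt shear: A_b = π(30)²/4 = 706.86 mm². φR_n = 0.75 × 469 × 706.86 × 15 × 1 = 3729.6 kN.
Bearing (6 mm plate, F_u = 450 MPa): end bolts L_c = 72 − 33/2 = 55.5, R_n = min(1.2×55.5×6×450, 2.4×30×6×450) = 179.82 kN/bolt; interior L_c = 101 − 33 = 68, R_n = 194.4 kN/bolt. φR_n = 0.75 × (3×179.82 + 12×194.4) = 2154.2 kN.
Tension yield (gross): A_g = 396×6 = 2376 mm². φR_n = 0.90 × 350 × 2376 = 748.4 kN.
Governing: min(3729.6, 2154.2, 748.4) = 748.4 kN → gross-section yield.

748.4 kN (gross-section yield governs)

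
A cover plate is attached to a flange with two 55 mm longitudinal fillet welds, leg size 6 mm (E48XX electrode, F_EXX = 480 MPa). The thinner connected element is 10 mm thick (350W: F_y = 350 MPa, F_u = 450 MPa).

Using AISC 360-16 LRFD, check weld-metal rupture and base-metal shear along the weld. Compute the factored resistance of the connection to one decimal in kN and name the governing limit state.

100.8 kN (weld metal governs)

Weld metal: throat = 0.707×6 = 4.242 mm, L = 2×55 = 110 mm. φR_n = 0.75 × 0.6 × 480 × 4.242 × 110 = 100.8 kN.
Base metal shear (10 mm plate): yield φR_n = 1.0×0.6×350×10×110 = 231.0 kN; rupture φR_n = 0.75×0.6×450×10×110 = 222.8 kN; take 222.8 kN (rupture).
Governing: min(100.8, 222.8) = 100.8 kN → weld metal.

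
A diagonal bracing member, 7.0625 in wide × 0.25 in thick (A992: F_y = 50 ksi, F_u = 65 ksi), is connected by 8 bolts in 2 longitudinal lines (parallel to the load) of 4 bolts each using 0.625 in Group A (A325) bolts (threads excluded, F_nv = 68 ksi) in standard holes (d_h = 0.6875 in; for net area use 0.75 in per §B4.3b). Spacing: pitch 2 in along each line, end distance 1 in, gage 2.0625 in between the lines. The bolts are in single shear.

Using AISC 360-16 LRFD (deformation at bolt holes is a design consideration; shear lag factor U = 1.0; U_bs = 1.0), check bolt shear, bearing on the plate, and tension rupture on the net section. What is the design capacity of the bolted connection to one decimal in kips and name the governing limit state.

Bolt shear: A_b = π(0.625)²/4 = 0.3068 in². φR_n = 0.75 × 68 × 0.3068 × 8 × 1 = 125.2 kips.
Bearing (0.25 in plate, F_u = 65 ksi): end bolts L_c = 1 − 0.6875/2 = 0.65625, R_n = min(1.2×0.65625×0.25×65, 2.4×0.625×0.25×65) = 12.797 kips/bolt; interior L_c = 2 − 0.6875 = 1.3125, R_n = 24.375 kips/bolt. φR_n = 0.75 × (2×12.797 + 6×24.375) = 128.9 kips.
Tension rupture (net): A_n = (7.0625 − 2×0.75)×0.25 = 1.3906 in² (U = 1.0, A_e = A_n). φR_n = 0.75 × 65 × 1.3906 = 67.8 kips.
Governing: min(125.2, 128.9, 67.8) = 67.8 kips → net-section rupture.

67.8 kips (net-section rupture governs)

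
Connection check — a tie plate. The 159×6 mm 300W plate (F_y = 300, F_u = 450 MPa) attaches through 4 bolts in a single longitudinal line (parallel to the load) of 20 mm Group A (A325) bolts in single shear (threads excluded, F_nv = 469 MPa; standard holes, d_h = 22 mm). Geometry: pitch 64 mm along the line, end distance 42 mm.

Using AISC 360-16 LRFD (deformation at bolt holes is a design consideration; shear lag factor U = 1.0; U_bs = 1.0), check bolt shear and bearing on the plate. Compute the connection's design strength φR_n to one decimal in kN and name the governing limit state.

366.9 kN (bearing governs)

Bolt shear: A_b = π(20)²/4 = 314.16 mm². φR_n = 0.75 × 469 × 314.16 × 4 × 1 = 442.0 kN.
Bearing (6 mm plate, F_u = 450 MPa): end bolts L_c = 42 − 22/2 = 31, R_n = min(1.2×31×6×450, 2.4×20×6×450) = 100.44 kN/bolt; interior L_c = 64 − 22 = 42, R_n = 129.6 kN/bolt. φR_n = 0.75 × (1×100.44 + 3×129.6) = 366.9 kN.
Governing: min(442.0, 366.9) = 366.9 kN → bearing.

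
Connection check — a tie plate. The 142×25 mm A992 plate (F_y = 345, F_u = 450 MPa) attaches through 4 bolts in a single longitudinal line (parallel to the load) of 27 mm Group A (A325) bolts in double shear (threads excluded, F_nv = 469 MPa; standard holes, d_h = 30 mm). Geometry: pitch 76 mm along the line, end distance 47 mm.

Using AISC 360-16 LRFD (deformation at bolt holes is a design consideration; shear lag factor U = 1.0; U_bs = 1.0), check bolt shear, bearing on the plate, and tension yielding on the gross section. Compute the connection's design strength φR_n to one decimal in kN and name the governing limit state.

1102.3 kN (gross-section yield governs)

Bolt shear: A_b = π(27)²/4 = 572.56 mm². φR_n = 0.75 × 469 × 572.56 × 4 × 2 = 1611.2 kN.
Bearing (25 mm plate, F_u = 450 MPa): end bolts L_c = 47 − 30/2 = 32, R_n = min(1.2×32×25×450, 2.4×27×25×450) = 432 kN/bolt; interior L_c = 76 − 30 = 46, R_n = 621 kN/bolt. φR_n = 0.75 × (1×432 + 3×621) = 1721.3 kN.
Tension yield (gross): A_g = 142×25 = 3550 mm². φR_n = 0.90 × 345 × 3550 = 1102.3 kN.
Governing: min(1611.2, 1721.3, 1102.3) = 1102.3 kN → gross-section yield.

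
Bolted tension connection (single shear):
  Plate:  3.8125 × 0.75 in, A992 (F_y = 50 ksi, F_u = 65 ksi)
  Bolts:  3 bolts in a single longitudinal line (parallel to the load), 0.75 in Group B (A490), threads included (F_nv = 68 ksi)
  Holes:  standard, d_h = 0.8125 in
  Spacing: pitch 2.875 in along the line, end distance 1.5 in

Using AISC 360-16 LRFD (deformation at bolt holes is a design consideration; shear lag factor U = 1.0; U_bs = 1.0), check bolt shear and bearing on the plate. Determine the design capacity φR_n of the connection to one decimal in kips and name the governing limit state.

Bolt shear: A_b = π(0.75)²/4 = 0.44179 in². φR_n = 0.75 × 68 × 0.44179 × 3 × 1 = 67.6 kips.
Bearing (0.75 in plate, F_u = 65 ksi): end bolts L_c = 1.5 − 0.8125/2 = 1.09375, R_n = min(1.2×1.09375×0.75×65, 2.4×0.75×0.75×65) = 63.984 kips/bolt; interior L_c = 2.875 − 0.8125 = 2.0625, R_n = 87.75 kips/bolt. φR_n = 0.75 × (1×63.984 + 2×87.75) = 179.6 kips.
Governing: min(67.6, 179.6) = 67.6 kips → bolt shear.

67.6 kips (bolt shear governs)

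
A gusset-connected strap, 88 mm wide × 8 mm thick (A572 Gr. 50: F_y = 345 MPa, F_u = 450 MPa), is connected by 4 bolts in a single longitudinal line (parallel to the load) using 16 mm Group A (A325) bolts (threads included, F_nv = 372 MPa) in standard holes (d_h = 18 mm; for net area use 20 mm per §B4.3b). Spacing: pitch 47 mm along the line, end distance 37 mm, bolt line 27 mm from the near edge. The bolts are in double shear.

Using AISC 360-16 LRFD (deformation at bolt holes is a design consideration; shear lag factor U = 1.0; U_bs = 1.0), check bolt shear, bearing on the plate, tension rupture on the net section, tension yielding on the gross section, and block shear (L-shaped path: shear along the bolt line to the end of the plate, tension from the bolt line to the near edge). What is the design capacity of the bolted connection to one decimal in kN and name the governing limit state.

183.6 kN (net-section rupture governs)

Bolt shear: A_b = π(16)²/4 = 201.06 mm². φR_n = 0.75 × 372 × 201.06 × 4 × 2 = 448.8 kN.
Bearing (8 mm plate, F_u = 450 MPa): end bolts L_c = 37 − 18/2 = 28, R_n = min(1.2×28×8×450, 2.4×16×8×450) = 120.96 kN/bolt; interior L_c = 47 − 18 = 29, R_n = 125.28 kN/bolt. φR_n = 0.75 × (1×120.96 + 3×125.28) = 372.6 kN.
Tension rupture (net): A_n = (88 − 1×20)×8 = 544 mm² (U = 1.0, A_e = A_n). φR_n = 0.75 × 450 × 544 = 183.6 kN.
Tension yield (gross): A_g = 88×8 = 704 mm². φR_n = 0.90 × 345 × 704 = 218.6 kN.
Block shear: shear path 1×[37+3×47] = 1×178 mm, A_gv = 1424, A_nv = 1×(178 − 3.5×20)×8 = 864 mm²; tension to near edge: (27 − 0.5×20)×8 = 136 mm². R_n = min(0.6×450×864, 0.6×345×1424) + 1.0×450×136 = min(233.28, 294.77) + 61.2 = 294.48 kN. φR_n = 0.75 × 294.48 = 220.9 kN.
Governing: min(448.8, 372.6, 183.6, 218.6, 220.9) = 183.6 kN → net-section rupture.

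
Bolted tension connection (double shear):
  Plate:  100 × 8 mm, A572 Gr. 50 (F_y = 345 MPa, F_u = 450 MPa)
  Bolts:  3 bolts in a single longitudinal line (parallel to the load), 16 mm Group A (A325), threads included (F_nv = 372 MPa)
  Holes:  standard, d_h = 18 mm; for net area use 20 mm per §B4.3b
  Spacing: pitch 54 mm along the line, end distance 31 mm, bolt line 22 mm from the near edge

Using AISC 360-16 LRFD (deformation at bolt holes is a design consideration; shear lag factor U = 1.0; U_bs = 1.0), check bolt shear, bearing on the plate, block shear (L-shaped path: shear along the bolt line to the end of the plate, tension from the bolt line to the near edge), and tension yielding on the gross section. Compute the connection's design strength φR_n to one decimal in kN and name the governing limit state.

176.6 kN (block shear governs)

Bolt shear: A_b = π(16)²/4 = 201.06 mm². φR_n = 0.75 × 372 × 201.06 × 3 × 2 = 336.6 kN.
Bearing (8 mm plate, F_u = 450 MPa): end bolts L_c = 31 − 18/2 = 22, R_n = min(1.2×22×8×450, 2.4×16×8×450) = 95.04 kN/bolt; interior L_c = 54 − 18 = 36, R_n = 138.24 kN/bolt. φR_n = 0.75 × (1×95.04 + 2×138.24) = 278.6 kN.
Block shear: shear path 1×[31+2×54] = 1×139 mm, A_gv = 1112, A_nv = 1×(139 − 2.5×20)×8 = 712 mm²; tension to near edge: (22 − 0.5×20)×8 = 96 mm². R_n = min(0.6×450×712, 0.6×345×1112) + 1.0×450×96 = min(192.24, 230.18) + 43.2 = 235.44 kN. φR_n = 0.75 × 235.44 = 176.6 kN.
Tension yield (gross): A_g = 100×8 = 800 mm². φR_n = 0.90 × 345 × 800 = 248.4 kN.
Governing: min(336.6, 278.6, 176.6, 248.4) = 176.6 kN → block shear.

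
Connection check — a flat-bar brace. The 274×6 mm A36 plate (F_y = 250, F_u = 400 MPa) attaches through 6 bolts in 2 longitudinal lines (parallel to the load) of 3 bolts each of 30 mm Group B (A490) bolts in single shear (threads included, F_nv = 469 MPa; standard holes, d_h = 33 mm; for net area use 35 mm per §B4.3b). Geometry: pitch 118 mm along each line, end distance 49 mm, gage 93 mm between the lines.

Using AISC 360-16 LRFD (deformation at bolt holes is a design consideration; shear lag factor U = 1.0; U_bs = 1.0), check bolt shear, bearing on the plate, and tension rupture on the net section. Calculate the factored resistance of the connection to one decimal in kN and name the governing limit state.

Bolt shear: A_b = π(30)²/4 = 706.86 mm². φR_n = 0.75 × 469 × 706.86 × 6 × 1 = 1491.8 kN.
Bearing (6 mm plate, F_u = 400 MPa): end bolts L_c = 49 − 33/2 = 32.5, R_n = min(1.2×32.5×6×400, 2.4×30×6×400) = 93.6 kN/bolt; interior L_c = 118 − 33 = 85, R_n = 172.8 kN/bolt. φR_n = 0.75 × (2×93.6 + 4×172.8) = 658.8 kN.
Tension rupture (net): A_n = (274 − 2×35)×6 = 1224 mm² (U = 1.0, A_e = A_n). φR_n = 0.75 × 400 × 1224 = 367.2 kN.
Governing: min(1491.8, 658.8, 367.2) = 367.2 kN → net-section rupture.

367.2 kN (net-section rupture governs)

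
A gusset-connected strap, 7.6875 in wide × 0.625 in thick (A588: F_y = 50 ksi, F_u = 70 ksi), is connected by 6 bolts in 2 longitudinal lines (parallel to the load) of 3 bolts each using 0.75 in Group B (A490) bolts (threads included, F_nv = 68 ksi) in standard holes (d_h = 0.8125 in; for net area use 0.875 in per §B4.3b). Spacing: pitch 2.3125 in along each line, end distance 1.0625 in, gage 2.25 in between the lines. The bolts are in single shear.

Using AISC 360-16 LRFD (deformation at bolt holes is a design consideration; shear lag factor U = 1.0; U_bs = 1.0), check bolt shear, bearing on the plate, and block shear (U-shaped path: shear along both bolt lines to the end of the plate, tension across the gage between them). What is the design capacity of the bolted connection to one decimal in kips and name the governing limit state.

135.2 kips (bolt shear governs)

Bolt shear: A_b = π(0.75)²/4 = 0.44179 in². φR_n = 0.75 × 68 × 0.44179 × 6 × 1 = 135.2 kips.
Bearing (0.625 in plate, F_u = 70 ksi): end bolts L_c = 1.0625 − 0.8125/2 = 0.65625, R_n = min(1.2×0.65625×0.625×70, 2.4×0.75×0.625×70) = 34.453 kips/bolt; interior L_c = 2.3125 − 0.8125 = 1.5, R_n = 78.75 kips/bolt. φR_n = 0.75 × (2×34.453 + 4×78.75) = 287.9 kips.
Block shear: shear path 2×[1.0625+2×2.3125] = 2×5.6875 in, A_gv = 7.1094, A_nv = 2×(5.6875 − 2.5×0.875)×0.625 = 4.375 in²; tension across gage: (2.25 − 1×0.875)×0.625 = 0.85938 in². R_n = min(0.6×70×4.375, 0.6×50×7.1094) + 1.0×70×0.85938 = min(183.75, 213.28) + 60.157 = 243.91 kips. φR_n = 0.75 × 243.91 = 182.9 kips.
Governing: min(135.2, 287.9, 182.9) = 135.2 kips → bolt shear.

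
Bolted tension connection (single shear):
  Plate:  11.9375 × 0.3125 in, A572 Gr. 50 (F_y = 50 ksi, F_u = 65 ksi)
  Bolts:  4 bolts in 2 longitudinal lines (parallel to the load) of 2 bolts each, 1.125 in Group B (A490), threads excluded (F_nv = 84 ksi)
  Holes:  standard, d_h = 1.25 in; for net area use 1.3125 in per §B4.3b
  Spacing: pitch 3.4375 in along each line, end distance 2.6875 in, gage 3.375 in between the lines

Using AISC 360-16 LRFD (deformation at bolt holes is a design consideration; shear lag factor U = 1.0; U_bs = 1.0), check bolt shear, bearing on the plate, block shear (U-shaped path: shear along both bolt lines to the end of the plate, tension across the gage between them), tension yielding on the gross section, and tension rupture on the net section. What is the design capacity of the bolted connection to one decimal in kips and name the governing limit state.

107.4 kips (block shear governs)

Bolt shear: A_b = π(1.125)²/4 = 0.99402 in². φR_n = 0.75 × 84 × 0.99402 × 4 × 1 = 250.5 kips.
Bearing (0.3125 in plate, F_u = 65 ksi): end bolts L_c = 2.6875 − 1.25/2 = 2.0625, R_n = min(1.2×2.0625×0.3125×65, 2.4×1.125×0.3125×65) = 50.273 kips/bolt; interior L_c = 3.4375 − 1.25 = 2.1875, R_n = 53.32 kips/bolt. φR_n = 0.75 × (2×50.273 + 2×53.32) = 155.4 kips.
Block shear: shear path 2×[2.6875+1×3.4375] = 2×6.125 in, A_gv = 3.8281, A_nv = 2×(6.125 − 1.5×1.3125)×0.3125 = 2.5977 in²; tension across gage: (3.375 − 1×1.3125)×0.3125 = 0.64453 in². R_n = min(0.6×65×2.5977, 0.6×50×3.8281) + 1.0×65×0.64453 = min(101.31, 114.84) + 41.894 = 143.2 kips. φR_n = 0.75 × 143.2 = 107.4 kips.
Tension yield (gross): A_g = 11.9375×0.3125 = 3.7305 in². φR_n = 0.90 × 50 × 3.7305 = 167.9 kips.
Tension rupture (net): A_n = (11.9375 − 2×1.3125)×0.3125 = 2.9102 in² (U = 1.0, A_e = A_n). φR_n = 0.75 × 65 × 2.9102 = 141.9 kips.
Governing: min(250.5, 155.4, 107.4, 167.9, 141.9) = 107.4 kips → block shear.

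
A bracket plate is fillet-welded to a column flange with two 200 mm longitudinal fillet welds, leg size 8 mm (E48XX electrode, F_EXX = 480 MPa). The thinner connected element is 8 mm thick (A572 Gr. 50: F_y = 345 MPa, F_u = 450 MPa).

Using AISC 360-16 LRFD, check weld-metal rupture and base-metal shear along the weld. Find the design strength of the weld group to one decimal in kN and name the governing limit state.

488.7 kN (weld metal governs)

Weld metal: throat = 0.707×8 = 5.656 mm, L = 2×200 = 400 mm. φR_n = 0.75 × 0.6 × 480 × 5.656 × 400 = 488.7 kN.
Base metal shear (8 mm plate): yield φR_n = 1.0×0.6×345×8×400 = 662.4 kN; rupture φR_n = 0.75×0.6×450×8×400 = 648.0 kN; take 648.0 kN (rupture).
Governing: min(488.7, 648.0) = 488.7 kN → weld metal.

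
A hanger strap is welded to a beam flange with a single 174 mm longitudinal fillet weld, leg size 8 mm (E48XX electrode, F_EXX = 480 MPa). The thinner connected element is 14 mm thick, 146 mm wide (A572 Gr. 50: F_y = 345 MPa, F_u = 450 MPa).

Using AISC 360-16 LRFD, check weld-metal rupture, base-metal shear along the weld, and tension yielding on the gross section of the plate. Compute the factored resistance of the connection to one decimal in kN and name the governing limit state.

212.6 kN (weld metal governs)

Weld metal: throat = 0.707×8 = 5.656 mm, L = 174 mm. φR_n = 0.75 × 0.6 × 480 × 5.656 × 174 = 212.6 kN.
Base metal shear (14 mm plate): yield φR_n = 1.0×0.6×345×14×174 = 504.3 kN; rupture φR_n = 0.75×0.6×450×14×174 = 493.3 kN; take 493.3 kN (rupture).
Tension yield (gross): A_g = 146×14 = 2044 mm². φR_n = 0.90 × 345 × 2044 = 634.7 kN.
Governing: min(212.6, 493.3, 634.7) = 212.6 kN → weld metal.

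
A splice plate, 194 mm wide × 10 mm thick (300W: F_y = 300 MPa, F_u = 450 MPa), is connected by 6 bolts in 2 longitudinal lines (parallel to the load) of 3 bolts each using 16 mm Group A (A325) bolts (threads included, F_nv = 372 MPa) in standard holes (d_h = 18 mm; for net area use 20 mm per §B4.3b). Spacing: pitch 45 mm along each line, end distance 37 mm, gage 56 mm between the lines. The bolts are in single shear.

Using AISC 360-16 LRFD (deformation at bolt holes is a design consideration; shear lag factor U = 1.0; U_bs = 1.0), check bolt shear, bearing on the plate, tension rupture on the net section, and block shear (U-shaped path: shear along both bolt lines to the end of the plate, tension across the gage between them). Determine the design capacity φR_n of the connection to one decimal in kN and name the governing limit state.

Bolt shear: A_b = π(16)²/4 = 201.06 mm². φR_n = 0.75 × 372 × 201.06 × 6 × 1 = 336.6 kN.
Bearing (10 mm plate, F_u = 450 MPa): end bolts L_c = 37 − 18/2 = 28, R_n = min(1.2×28×10×450, 2.4×16×10×450) = 151.2 kN/bolt; interior L_c = 45 − 18 = 27, R_n = 145.8 kN/bolt. φR_n = 0.75 × (2×151.2 + 4×145.8) = 664.2 kN.
Tension rupture (net): A_n = (194 − 2×20)×10 = 1540 mm² (U = 1.0, A_e = A_n). φR_n = 0.75 × 450 × 1540 = 519.8 kN.
Block shear: shear path 2×[37+2×45] = 2×127 mm, A_gv = 2540, A_nv = 2×(127 − 2.5×20)×10 = 1540 mm²; tension across gage: (56 − 1×20)×10 = 360 mm². R_n = min(0.6×450×1540, 0.6×300×2540) + 1.0×450×360 = min(415.8, 457.2) + 162 = 577.8 kN. φR_n = 0.75 × 577.8 = 433.4 kN.
Governing: min(336.6, 664.2, 519.8, 433.4) = 336.6 kN → bolt shear.

336.6 kN (bolt shear governs)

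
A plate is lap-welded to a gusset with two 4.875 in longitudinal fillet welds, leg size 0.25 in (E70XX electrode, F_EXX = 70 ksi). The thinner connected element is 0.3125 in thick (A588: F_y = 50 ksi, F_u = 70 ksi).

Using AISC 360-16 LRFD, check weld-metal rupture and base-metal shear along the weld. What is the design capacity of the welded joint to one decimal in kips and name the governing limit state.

Weld metal: throat = 0.707×0.25 = 0.17675 in, L = 2×4.875 = 9.75 in. φR_n = 0.75 × 0.6 × 70 × 0.17675 × 9.75 = 54.3 kips.
Base metal shear (0.3125 in plate): yield φR_n = 1.0×0.6×50×0.3125×9.75 = 91.4 kips; rupture φR_n = 0.75×0.6×70×0.3125×9.75 = 96.0 kips; take 91.4 kips (yield).
Governing: min(54.3, 91.4) = 54.3 kips → weld metal.

54.3 kips (weld metal governs)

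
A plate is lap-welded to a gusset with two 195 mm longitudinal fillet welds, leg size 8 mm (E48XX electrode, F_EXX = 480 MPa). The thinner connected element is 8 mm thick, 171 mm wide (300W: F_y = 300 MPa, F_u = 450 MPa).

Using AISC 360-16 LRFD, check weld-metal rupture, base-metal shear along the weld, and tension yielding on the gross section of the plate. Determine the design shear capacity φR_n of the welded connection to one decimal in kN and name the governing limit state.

369.4 kN (gross-section yield governs)

Weld metal: throat = 0.707×8 = 5.656 mm, L = 2×195 = 390 mm. φR_n = 0.75 × 0.6 × 480 × 5.656 × 390 = 476.5 kN.
Base metal shear (8 mm plate): yield φR_n = 1.0×0.6×300×8×390 = 561.6 kN; rupture φR_n = 0.75×0.6×450×8×390 = 631.8 kN; take 561.6 kN (yield).
Tension yield (gross): A_g = 171×8 = 1368 mm². φR_n = 0.90 × 300 × 1368 = 369.4 kN.
Governing: min(476.5, 561.6, 369.4) = 369.4 kN → gross-section yield.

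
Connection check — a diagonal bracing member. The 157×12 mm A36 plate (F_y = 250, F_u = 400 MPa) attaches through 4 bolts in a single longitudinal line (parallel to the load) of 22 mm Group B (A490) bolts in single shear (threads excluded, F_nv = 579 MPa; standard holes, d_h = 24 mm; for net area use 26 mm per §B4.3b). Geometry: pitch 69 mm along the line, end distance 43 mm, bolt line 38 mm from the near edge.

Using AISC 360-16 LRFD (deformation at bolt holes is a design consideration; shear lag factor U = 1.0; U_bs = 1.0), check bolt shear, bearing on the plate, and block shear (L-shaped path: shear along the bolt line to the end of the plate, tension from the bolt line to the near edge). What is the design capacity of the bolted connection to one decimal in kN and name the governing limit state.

427.5 kN (block shear governs)

Bolt shear: A_b = π(22)²/4 = 380.13 mm². φR_n = 0.75 × 579 × 380.13 × 4 × 1 = 660.3 kN.
Bearing (12 mm plate, F_u = 400 MPa): end bolts L_c = 43 − 24/2 = 31, R_n = min(1.2×31×12×400, 2.4×22×12×400) = 178.56 kN/bolt; interior L_c = 69 − 24 = 45, R_n = 253.44 kN/bolt. φR_n = 0.75 × (1×178.56 + 3×253.44) = 704.2 kN.
Block shear: shear path 1×[43+3×69] = 1×250 mm, A_gv = 3000, A_nv = 1×(250 − 3.5×26)×12 = 1908 mm²; tension to near edge: (38 − 0.5×26)×12 = 300 mm². R_n = min(0.6×400×1908, 0.6×250×3000) + 1.0×400×300 = min(457.92, 450) + 120 = 570 kN. φR_n = 0.75 × 570 = 427.5 kN.
Governing: min(660.3, 704.2, 427.5) = 427.5 kN → block shear.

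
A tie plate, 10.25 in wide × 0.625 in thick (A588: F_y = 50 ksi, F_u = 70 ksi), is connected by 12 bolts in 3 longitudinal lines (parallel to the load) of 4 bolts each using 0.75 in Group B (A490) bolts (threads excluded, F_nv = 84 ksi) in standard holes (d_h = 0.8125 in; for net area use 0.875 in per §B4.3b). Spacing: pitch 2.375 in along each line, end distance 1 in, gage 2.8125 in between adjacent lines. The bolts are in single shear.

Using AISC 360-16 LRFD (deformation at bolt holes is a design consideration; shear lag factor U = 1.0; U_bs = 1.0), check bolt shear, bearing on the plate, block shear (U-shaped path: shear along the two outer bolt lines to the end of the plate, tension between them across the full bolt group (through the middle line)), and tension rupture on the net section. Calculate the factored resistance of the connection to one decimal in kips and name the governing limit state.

Bolt shear: A_b = π(0.75)²/4 = 0.44179 in². φR_n = 0.75 × 84 × 0.44179 × 12 × 1 = 334.0 kips.
Bearing (0.625 in plate, F_u = 70 ksi): end bolts L_c = 1 − 0.8125/2 = 0.59375, R_n = min(1.2×0.59375×0.625×70, 2.4×0.75×0.625×70) = 31.172 kips/bolt; interior L_c = 2.375 − 0.8125 = 1.5625, R_n = 78.75 kips/bolt. φR_n = 0.75 × (3×31.172 + 9×78.75) = 601.7 kips.
Block shear: shear path 2×[1+3×2.375] = 2×8.125 in, A_gv = 10.156, A_nv = 2×(8.125 − 3.5×0.875)×0.625 = 6.3281 in²; tension across gage: (5.625 − 2×0.875)×0.625 = 2.4219 in². R_n = min(0.6×70×6.3281, 0.6×50×10.156) + 1.0×70×2.4219 = min(265.78, 304.68) + 169.53 = 435.31 kips. φR_n = 0.75 × 435.31 = 326.5 kips.
Tension rupture (net): A_n = (10.25 − 3×0.875)×0.625 = 4.7656 in² (U = 1.0, A_e = A_n). φR_n = 0.75 × 70 × 4.7656 = 250.2 kips.
Governing: min(334.0, 601.7, 326.5, 250.2) = 250.2 kips → net-section rupture.

250.2 kips (net-section rupture governs)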